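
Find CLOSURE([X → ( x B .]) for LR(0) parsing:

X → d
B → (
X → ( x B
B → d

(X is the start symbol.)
{ [X → ( x B .] }

Start with: [X → ( x B .]
The dot is at the end, so nothing is added.

CLOSURE = { [X → ( x B .] }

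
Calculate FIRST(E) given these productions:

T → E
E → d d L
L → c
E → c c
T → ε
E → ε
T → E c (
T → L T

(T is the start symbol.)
{ 'c', 'd', ε }

From E → d d L:
  - d is a terminal: add 'd' and stop
From E → c c:
  - c is a terminal: add 'c' and stop
From E → ε:
  - ε-production, so ε ∈ FIRST(E)

Collecting: FIRST(E) = { 'c', 'd', ε }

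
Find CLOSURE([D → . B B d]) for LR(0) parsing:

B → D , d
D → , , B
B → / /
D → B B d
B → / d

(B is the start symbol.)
{ [B → . / /], [B → . / d], [B → . D , d], [D → . , , B], [D → . B B d] }

To compute CLOSURE, for each item [A → α.Bβ] where B is a non-terminal, add [B → .γ] for all productions B → γ; repeat for the newly added items until nothing changes.

Start with: [D → . B B d]
  [D → . B B d] has the dot before B: add [B → . D , d], [B → . / /], [B → . / d]
  [B → . D , d] has the dot before D: add [D → . , , B]
No further items can be added.

CLOSURE = { [B → . / /], [B → . / d], [B → . D , d], [D → . , , B], [D → . B B d] }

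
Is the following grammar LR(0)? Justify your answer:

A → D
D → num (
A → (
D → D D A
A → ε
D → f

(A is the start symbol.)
No. Shift-reduce conflict between [A → .] and [A → . (]

A grammar is LR(0) if no state in the canonical LR(0) collection has:
  - both a shift item (dot before a terminal) and a complete item (shift-reduce conflict), or
  - two or more complete items (reduce-reduce conflict; the accept item [A' → A .] counts as a complete item here).

Augment with A' → A and build the canonical LR(0) collection (I0 = CLOSURE({[A' → . A]}), then GOTO on every symbol after a dot until no new states appear). It has 10 states:
  I0: { [A → . (], [A → . D], [A → .], [A' → . A], [D → . D D A], [D → . f], [D → . num (] }  — shift, reduce
  I1: { [A → ( .] }  — reduce
  I2: { [A' → A .] }  — accept
  I3: { [A → D .], [D → . D D A], [D → . f], [D → . num (], [D → D . D A] }  — shift, reduce
  I4: { [D → f .] }  — reduce
  I5: { [D → num . (] }  — shift
  I6: { [D → num ( .] }  — reduce
  I7: { [A → . (], [A → . D], [A → .], [D → . D D A], [D → . f], [D → . num (], [D → D . D A], [D → D D . A] }  — shift, reduce
  I8: { [D → D D A .] }  — reduce
  I9: { [A → . (], [A → . D], [A → .], [A → D .], [D → . D D A], [D → . f], [D → . num (], [D → D . D A], [D → D D . A] }  — shift, 2 reduces

Conflict in state I0:
  Shift-reduce conflict between [A → .] and [A → . (]
So the grammar is NOT LR(0).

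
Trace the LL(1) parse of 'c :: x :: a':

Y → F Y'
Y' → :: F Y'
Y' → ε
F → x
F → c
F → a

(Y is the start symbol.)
Stack is shown with the top on the left.

Stack      Input          Action
--------------------------------
Y $        c :: x :: a $  output Y → F Y'
F Y' $     c :: x :: a $  output F → c
c Y' $     c :: x :: a $  match 'c'
Y' $       :: x :: a $    output Y' → :: F Y'
:: F Y' $  :: x :: a $    match '::'
F Y' $     x :: a $       output F → x
x Y' $     x :: a $       match 'x'
Y' $       :: a $         output Y' → :: F Y'
:: F Y' $  :: a $         match '::'
F Y' $     a $            output F → a
a Y' $     a $            match 'a'
Y' $       $              output Y' → ε
$          $              accept

The string is accepted.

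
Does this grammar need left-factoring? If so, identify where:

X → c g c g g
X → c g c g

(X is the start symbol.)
Left-factoring is needed when two productions for the same non-terminal
share a common prefix on the right-hand side.

Productions for X:
  X → c g c g g
  X → c g c g

Found common prefix 'c g c g' in productions for X

Answer: Yes, X has productions with common prefix 'c g c g'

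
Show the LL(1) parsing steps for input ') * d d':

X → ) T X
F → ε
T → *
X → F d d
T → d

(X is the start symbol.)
Stack is shown with the top on the left.

Stack    Input      Action
--------------------------
X $      ) * d d $  output X → ) T X
) T X $  ) * d d $  match ')'
T X $    * d d $    output T → *
* X $    * d d $    match '*'
X $      d d $      output X → F d d
F d d $  d d $      output F → ε
d d $    d d $      match 'd'
d $      d $        match 'd'
$        $          accept

The string is accepted.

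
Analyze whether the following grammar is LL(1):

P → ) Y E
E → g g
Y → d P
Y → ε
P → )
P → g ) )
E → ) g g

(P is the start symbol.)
No. Predict set conflict for P: { ')' }

Relevant sets:
  FOLLOW(Y) = { ')', 'g' }

For P:
  PREDICT(P → ')' Y E) = { ')' }
  PREDICT(P → ')') = { ')' }
  PREDICT(P → g ')' ')') = { 'g' }
For E:
  PREDICT(E → g g) = { 'g' }
  PREDICT(E → ')' g g) = { ')' }
For Y:
  PREDICT(Y → d P) = { 'd' }
  PREDICT(Y → ε) = { ')', 'g' }

Conflict found: Predict set conflict for P: { ')' }
The grammar is NOT LL(1).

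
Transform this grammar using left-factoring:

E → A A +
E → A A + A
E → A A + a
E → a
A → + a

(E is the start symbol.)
E → A A + E'
E' → ε
E' → A
E' → a
E → a
A → + a

Left-factoring transforms A → αβ₁ | αβ₂ into A → αA' and A' → β₁ | β₂
(α is the longest common prefix among the alternatives). Repeat until
no nonterminal has two alternatives with a common prefix.

Round 1: E has alternatives sharing prefix 'A A +'. Introduce E': E → A A + E'
  Add: E' → ε
  Add: E' → A
  Add: E' → a

No remaining common prefixes — done.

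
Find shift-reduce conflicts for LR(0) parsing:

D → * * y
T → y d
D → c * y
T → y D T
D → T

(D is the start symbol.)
A shift-reduce conflict occurs when an LR(0) state has both:
  - a complete (reduce) item [A → α .] (dot at the end), and
  - a shift item [B → β . c γ] (dot before a terminal).

Augment with D' → D and build the canonical LR(0) collection (I0 = CLOSURE({[D' → . D]}), then GOTO on every symbol after a dot until no new states appear). It has 13 states:
  I0: { [D → . * * y], [D → . T], [D → . c * y], [D' → . D], [T → . y D T], [T → . y d] }  — shift
  I1: { [D → * . * y] }  — shift
  I2: { [D' → D .] }  — accept
  I3: { [D → T .] }  — reduce
  I4: { [D → c . * y] }  — shift
  I5: { [D → . * * y], [D → . T], [D → . c * y], [T → . y D T], [T → . y d], [T → y . D T], [T → y . d] }  — shift
  I6: { [T → . y D T], [T → . y d], [T → y D . T] }  — shift
  I7: { [T → y d .] }  — reduce
  I8: { [T → y D T .] }  — reduce
  I9: { [D → c * . y] }  — shift
  I10: { [D → c * y .] }  — reduce
  I11: { [D → * * . y] }  — shift
  I12: { [D → * * y .] }  — reduce

No state contains both a complete item and a shift item.

Answer: No shift-reduce conflicts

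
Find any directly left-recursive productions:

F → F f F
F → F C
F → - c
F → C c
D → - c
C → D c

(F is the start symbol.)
Direct left recursion occurs when N → N α for some non-terminal N (the right-hand side begins with the left-hand side itself).

F → F f F: LEFT RECURSIVE (starts with F)
F → F C: LEFT RECURSIVE (starts with F)
F → - c: starts with '-'
F → C c: starts with C
D → - c: starts with '-'
C → D c: starts with D

The grammar has direct left recursion on: F.

Answer: Yes, F is left-recursive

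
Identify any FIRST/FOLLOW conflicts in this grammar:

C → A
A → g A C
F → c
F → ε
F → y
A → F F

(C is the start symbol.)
Yes. A → g A C with FOLLOW(A) on { 'g' }; F → c with FOLLOW(F) on { 'c' }; F → y with FOLLOW(F) on { 'y' }

Nullable non-terminals: A, C, F.
FIRST sets used below: FIRST(F) = { 'c', 'y', ε }

A: nullable alternative(s) A → F F; FOLLOW(A) = { $, 'c', 'g', 'y' }
  A → g A C: FIRST \ {ε} = { 'g' } — overlaps FOLLOW(A) on { 'g' }: CONFLICT
  A → F F: FIRST \ {ε} = { 'c', 'y' } — this is the only nullable alternative, skip
C has a nullable alternative but only one production, so nothing to check.

F: nullable alternative(s) F → ε; FOLLOW(F) = { $, 'c', 'g', 'y' }
  F → c: FIRST \ {ε} = { 'c' } — overlaps FOLLOW(F) on { 'c' }: CONFLICT
  F → ε: FIRST \ {ε} = { } — this is the only nullable alternative, skip
  F → y: FIRST \ {ε} = { 'y' } — overlaps FOLLOW(F) on { 'y' }: CONFLICT

So the grammar has 3 FIRST/FOLLOW conflicts (marked CONFLICT above).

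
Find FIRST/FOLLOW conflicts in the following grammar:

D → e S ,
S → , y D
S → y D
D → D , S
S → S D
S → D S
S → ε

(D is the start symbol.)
A FIRST/FOLLOW conflict occurs when a non-terminal N has a nullable alternative N → β (β ⇒* ε) and another alternative N → α with FIRST(α) ∩ FOLLOW(N) ≠ ∅: on such a lookahead the parser cannot decide between expanding α and letting N vanish via β.

Nullable non-terminals: S.
FIRST sets used below: FIRST(S) = { ',', 'e', 'y', ε }, FIRST(D) = { 'e' }

S: nullable alternative(s) S → ε; FOLLOW(S) = { $, ',', 'e', 'y' }
  S → , y D: FIRST \ {ε} = { ',' } — overlaps FOLLOW(S) on { ',' }: CONFLICT
  S → y D: FIRST \ {ε} = { 'y' } — overlaps FOLLOW(S) on { 'y' }: CONFLICT
  S → S D: FIRST \ {ε} = { ',', 'e', 'y' } — overlaps FOLLOW(S) on { ',', 'e', 'y' }: CONFLICT
  S → D S: FIRST \ {ε} = { 'e' } — overlaps FOLLOW(S) on { 'e' }: CONFLICT
  S → ε: FIRST \ {ε} = { } — this is the only nullable alternative, skip

D has no nullable alternative, so no FIRST/FOLLOW check is needed there.

So the grammar has 4 FIRST/FOLLOW conflicts (marked CONFLICT above).

Answer: Yes. S → ',' y D with FOLLOW(S) on { ',' }; S → y D with FOLLOW(S) on { 'y' }; S → S D with FOLLOW(S) on { ',', 'e', 'y' }; S → D S with FOLLOW(S) on { 'e' }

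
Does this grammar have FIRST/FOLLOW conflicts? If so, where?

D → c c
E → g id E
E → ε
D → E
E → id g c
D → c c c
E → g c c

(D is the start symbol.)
No FIRST/FOLLOW conflicts.

A FIRST/FOLLOW conflict occurs when a non-terminal N has a nullable alternative N → β (β ⇒* ε) and another alternative N → α with FIRST(α) ∩ FOLLOW(N) ≠ ∅: on such a lookahead the parser cannot decide between expanding α and letting N vanish via β.

Nullable non-terminals: D, E.
FIRST sets used below: FIRST(E) = { 'g', 'id', ε }

D: nullable alternative(s) D → E; FOLLOW(D) = { $ }
  D → c c: FIRST \ {ε} = { 'c' } — disjoint from FOLLOW(D)
  D → E: FIRST \ {ε} = { 'g', 'id' } — this is the only nullable alternative, skip
  D → c c c: FIRST \ {ε} = { 'c' } — disjoint from FOLLOW(D)

E: nullable alternative(s) E → ε; FOLLOW(E) = { $ }
  E → g id E: FIRST \ {ε} = { 'g' } — disjoint from FOLLOW(E)
  E → ε: FIRST \ {ε} = { } — this is the only nullable alternative, skip
  E → id g c: FIRST \ {ε} = { 'id' } — disjoint from FOLLOW(E)
  E → g c c: FIRST \ {ε} = { 'g' } — disjoint from FOLLOW(E)

No FIRST/FOLLOW conflicts found.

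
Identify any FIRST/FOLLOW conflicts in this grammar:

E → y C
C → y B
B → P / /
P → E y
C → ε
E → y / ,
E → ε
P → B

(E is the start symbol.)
Yes. E → y C with FOLLOW(E) on { 'y' }; E → y '/' ',' with FOLLOW(E) on { 'y' }; C → y B with FOLLOW(C) on { 'y' }

Nullable non-terminals: C, E.

C: nullable alternative(s) C → ε; FOLLOW(C) = { $, 'y' }
  C → y B: FIRST \ {ε} = { 'y' } — overlaps FOLLOW(C) on { 'y' }: CONFLICT
  C → ε: FIRST \ {ε} = { } — this is the only nullable alternative, skip

E: nullable alternative(s) E → ε; FOLLOW(E) = { $, 'y' }
  E → y C: FIRST \ {ε} = { 'y' } — overlaps FOLLOW(E) on { 'y' }: CONFLICT
  E → y / ,: FIRST \ {ε} = { 'y' } — overlaps FOLLOW(E) on { 'y' }: CONFLICT
  E → ε: FIRST \ {ε} = { } — this is the only nullable alternative, skip

B, P have no nullable alternative, so no FIRST/FOLLOW check is needed there.

So the grammar has 3 FIRST/FOLLOW conflicts (marked CONFLICT above).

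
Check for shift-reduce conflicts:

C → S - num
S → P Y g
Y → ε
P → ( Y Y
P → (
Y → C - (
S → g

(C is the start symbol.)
Yes — I1: [P → ( .] vs [P → . (]; I3: [Y → .] vs [P → . (]; I13: [Y → .] vs [P → . (]

Augment with C' → C and build the canonical LR(0) collection (I0 = CLOSURE({[C' → . C]}), then GOTO on every symbol after a dot until no new states appear). It has 15 states:
  I0: { [C → . S - num], [C' → . C], [P → . ( Y Y], [P → . (], [S → . P Y g], [S → . g] }  — shift
  I1: { [C → . S - num], [P → ( . Y Y], [P → ( .], [P → . ( Y Y], [P → . (], [S → . P Y g], [S → . g], [Y → . C - (], [Y → .] }  — shift, 2 reduces
  I2: { [C' → C .] }  — accept
  I3: { [C → . S - num], [P → . ( Y Y], [P → . (], [S → . P Y g], [S → . g], [S → P . Y g], [Y → . C - (], [Y → .] }  — shift, reduce
  I4: { [C → S . - num] }  — shift
  I5: { [S → g .] }  — reduce
  I6: { [C → S - . num] }  — shift
  I7: { [C → S - num .] }  — reduce
  I8: { [Y → C . - (] }  — shift
  I9: { [S → P Y . g] }  — shift
  I10: { [S → P Y g .] }  — reduce
  I11: { [Y → C - . (] }  — shift
  I12: { [Y → C - ( .] }  — reduce
  I13: { [C → . S - num], [P → ( Y . Y], [P → . ( Y Y], [P → . (], [S → . P Y g], [S → . g], [Y → . C - (], [Y → .] }  — shift, reduce
  I14: { [P → ( Y Y .] }  — reduce

I1 contains reduce items [P → ( .], [Y → .] and shift items [P → . (], [P → . ( Y Y], [S → . g] — shift-reduce conflict.
I3 contains reduce item [Y → .] and shift items [P → . (], [P → . ( Y Y], [S → . g] — shift-reduce conflict.
I13 contains reduce item [Y → .] and shift items [P → . (], [P → . ( Y Y], [S → . g] — shift-reduce conflict.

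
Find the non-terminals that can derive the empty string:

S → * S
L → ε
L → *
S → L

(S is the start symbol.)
{ 'L', 'S' }

ε-productions: L → ε
So L is immediately nullable.
S → L: every symbol on the right is nullable, so S is nullable too.
Every non-terminal is now nullable.
Nullable = { 'L', 'S' }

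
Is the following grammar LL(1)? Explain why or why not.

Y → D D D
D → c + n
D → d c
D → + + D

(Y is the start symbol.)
For D:
  PREDICT(D → c '+' n) = { 'c' }
  PREDICT(D → d c) = { 'd' }
  PREDICT(D → '+' '+' D) = { '+' }
Y has a single production, so nothing to check there.

All predict sets are disjoint. The grammar IS LL(1).

Answer: Yes, the grammar is LL(1).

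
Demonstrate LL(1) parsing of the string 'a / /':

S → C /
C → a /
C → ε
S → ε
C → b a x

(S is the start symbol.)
Stack is shown with the top on the left.

Stack    Input    Action
------------------------
S $      a / / $  output S → C /
C / $    a / / $  output C → a /
a / / $  a / / $  match 'a'
/ / $    / / $    match '/'
/ $      / $      match '/'
$        $        accept

The string is accepted.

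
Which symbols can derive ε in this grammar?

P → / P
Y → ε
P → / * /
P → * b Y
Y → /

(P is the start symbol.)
{ 'Y' }

A non-terminal is nullable if it can derive ε (the empty string): either it has an ε-production, or it has a production whose right-hand side consists entirely of nullable non-terminals.

ε-productions: Y → ε
So Y is immediately nullable.
No further non-terminal can be added: every production for the remaining non-terminals contains a terminal or a non-nullable non-terminal.
Nullable = { 'Y' }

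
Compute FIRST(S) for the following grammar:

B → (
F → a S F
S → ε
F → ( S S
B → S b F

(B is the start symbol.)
From S → ε:
  - ε-production, so ε ∈ FIRST(S)

Collecting: FIRST(S) = { ε }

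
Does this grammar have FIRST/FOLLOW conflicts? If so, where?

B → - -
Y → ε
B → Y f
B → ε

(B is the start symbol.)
Nullable non-terminals: B, Y.
FIRST sets used below: FIRST(Y) = { ε }

B: nullable alternative(s) B → ε; FOLLOW(B) = { $ }
  B → - -: FIRST \ {ε} = { '-' } — disjoint from FOLLOW(B)
  B → Y f: FIRST \ {ε} = { 'f' } — disjoint from FOLLOW(B)
  B → ε: FIRST \ {ε} = { } — this is the only nullable alternative, skip
Y has a nullable alternative but only one production, so nothing to check.

No FIRST/FOLLOW conflicts found.

Answer: No FIRST/FOLLOW conflicts.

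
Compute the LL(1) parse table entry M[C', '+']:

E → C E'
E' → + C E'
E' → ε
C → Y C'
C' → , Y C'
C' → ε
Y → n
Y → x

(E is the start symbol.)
To find M[C', '+'], we find productions for C' where '+' is in the predict set (PREDICT(N → α) = (FIRST(α) \ {ε}) ∪ (FOLLOW(N) if α ⇒* ε)).

Relevant sets:
  FOLLOW(C') = { $, '+' }

C' → , Y C': PREDICT = { ',' }
C' → ε: PREDICT = { $, '+' }
  '+' is in predict set, so this production goes in M[C', '+']

M[C', '+'] = C' → ε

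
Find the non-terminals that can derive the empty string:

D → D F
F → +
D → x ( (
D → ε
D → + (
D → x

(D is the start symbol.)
A non-terminal is nullable if it can derive ε (the empty string): either it has an ε-production, or it has a production whose right-hand side consists entirely of nullable non-terminals.

ε-productions: D → ε
So D is immediately nullable.
No further non-terminal can be added: every production for the remaining non-terminals contains a terminal or a non-nullable non-terminal.
Nullable = { 'D' }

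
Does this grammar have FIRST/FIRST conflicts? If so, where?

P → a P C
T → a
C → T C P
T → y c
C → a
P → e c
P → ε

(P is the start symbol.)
FIRST sets of the non-terminals at (or reachable through a nullable prefix from) the front of some alternative:
  FIRST(T) = { 'a', 'y' }

Productions for P:
  P → a P C: FIRST = { 'a' }
  P → e c: FIRST = { 'e' }
  P → ε: FIRST = { ε }
Productions for T:
  T → a: FIRST = { 'a' }
  T → y c: FIRST = { 'y' }
Productions for C:
  C → T C P: FIRST = { 'a', 'y' }
  C → a: FIRST = { 'a' }

Conflict for C: C → T C P and C → a
  Overlap: { 'a' }

Answer: Yes. C → T C P / C → a on { 'a' }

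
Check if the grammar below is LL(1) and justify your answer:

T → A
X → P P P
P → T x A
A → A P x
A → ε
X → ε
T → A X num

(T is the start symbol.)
No. Predict set conflict for T: { 'num', 'x' }

A grammar is LL(1) if for each non-terminal N with multiple productions, the predict sets of those productions are pairwise disjoint, where PREDICT(N → α) = (FIRST(α) \ {ε}) ∪ (FOLLOW(N) if α ⇒* ε).

Relevant sets:
  FIRST(A) = { 'num', 'x', ε }
  FIRST(X) = { 'num', 'x', ε }
  FIRST(P) = { 'num', 'x' }
  FOLLOW(T) = { $, 'x' }
  FOLLOW(X) = { 'num' }
  FOLLOW(A) = { $, 'num', 'x' }

For T:
  PREDICT(T → A) = { $, 'num', 'x' }
  PREDICT(T → A X num) = { 'num', 'x' }
For X:
  PREDICT(X → P P P) = { 'num', 'x' }
  PREDICT(X → ε) = { 'num' }
For A:
  PREDICT(A → A P x) = { 'num', 'x' }
  PREDICT(A → ε) = { $, 'num', 'x' }
P has a single production, so nothing to check there.

Conflict found: Predict set conflict for T: { 'num', 'x' }
The grammar is NOT LL(1).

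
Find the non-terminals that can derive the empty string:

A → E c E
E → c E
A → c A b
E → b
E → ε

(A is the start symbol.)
{ 'E' }

ε-productions: E → ε
So E is immediately nullable.
No further non-terminal can be added: every production for the remaining non-terminals contains a terminal or a non-nullable non-terminal.
Nullable = { 'E' }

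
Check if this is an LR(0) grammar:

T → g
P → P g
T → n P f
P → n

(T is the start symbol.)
Yes, the grammar is LR(0)

Augment with T' → T and build the canonical LR(0) collection (I0 = CLOSURE({[T' → . T]}), then GOTO on every symbol after a dot until no new states appear). It has 8 states:
  I0: { [T → . g], [T → . n P f], [T' → . T] }  — shift
  I1: { [T' → T .] }  — accept
  I2: { [T → g .] }  — reduce
  I3: { [P → . P g], [P → . n], [T → n . P f] }  — shift
  I4: { [P → P . g], [T → n P . f] }  — shift
  I5: { [P → n .] }  — reduce
  I6: { [T → n P f .] }  — reduce
  I7: { [P → P g .] }  — reduce

Every state is either a pure shift/goto state or contains exactly one complete item and nothing to shift — no conflicts. The grammar is LR(0).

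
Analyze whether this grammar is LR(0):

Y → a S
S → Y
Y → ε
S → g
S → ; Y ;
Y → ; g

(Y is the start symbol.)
A grammar is LR(0) if no state in the canonical LR(0) collection has:
  - both a shift item (dot before a terminal) and a complete item (shift-reduce conflict), or
  - two or more complete items (reduce-reduce conflict; the accept item [Y' → Y .] counts as a complete item here).

Augment with Y' → Y and build the canonical LR(0) collection (I0 = CLOSURE({[Y' → . Y]}), then GOTO on every symbol after a dot until no new states appear). It has 11 states:
  I0: { [Y → . ; g], [Y → . a S], [Y → .], [Y' → . Y] }  — shift, reduce
  I1: { [Y → ; . g] }  — shift
  I2: { [Y' → Y .] }  — accept
  I3: { [S → . ; Y ;], [S → . Y], [S → . g], [Y → . ; g], [Y → . a S], [Y → .], [Y → a . S] }  — shift, reduce
  I4: { [S → ; . Y ;], [Y → . ; g], [Y → . a S], [Y → .], [Y → ; . g] }  — shift, reduce
  I5: { [Y → a S .] }  — reduce
  I6: { [S → Y .] }  — reduce
  I7: { [S → g .] }  — reduce
  I8: { [S → ; Y . ;] }  — shift
  I9: { [Y → ; g .] }  — reduce
  I10: { [S → ; Y ; .] }  — reduce

Conflict in state I0:
  Shift-reduce conflict between [Y → .] and [Y → . ; g]
So the grammar is NOT LR(0).

Answer: No. Shift-reduce conflict between [Y → .] and [Y → . ; g]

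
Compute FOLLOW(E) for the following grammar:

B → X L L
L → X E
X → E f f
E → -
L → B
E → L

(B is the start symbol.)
{ $, '-', 'f' }

To compute FOLLOW(E), find every occurrence of E on a right-hand side N → α E β: add FIRST(β) \ {ε}, and if β is empty or nullable also add FOLLOW(N). Iterate to a fixed point.

In L → X E: E is at the end, add FOLLOW(L)
In X → E f f: E is followed by f f, add FIRST(f f) \ {ε} = { 'f' }

The FOLLOW sets referred to above (computed the same way, to a fixed point):
  FOLLOW(L) = { $, '-', 'f' }

Taking the union: FOLLOW(E) = { $, '-', 'f' }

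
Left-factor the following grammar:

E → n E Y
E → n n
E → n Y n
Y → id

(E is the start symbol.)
Left-factoring transforms A → αβ₁ | αβ₂ into A → αA' and A' → β₁ | β₂
(α is the longest common prefix among the alternatives). Repeat until
no nonterminal has two alternatives with a common prefix.

Round 1: E has alternatives sharing prefix 'n'. Introduce E': E → n E'
  Add: E' → E Y
  Add: E' → n
  Add: E' → Y n

No remaining common prefixes — done.

Resulting grammar:
E → n E'
E' → E Y
E' → n
E' → Y n
Y → id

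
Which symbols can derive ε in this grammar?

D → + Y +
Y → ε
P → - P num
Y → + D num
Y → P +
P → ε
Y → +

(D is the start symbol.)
ε-productions: Y → ε, P → ε
So Y, P are immediately nullable.
No further non-terminal can be added: every production for the remaining non-terminals contains a terminal or a non-nullable non-terminal.
Nullable = { 'P', 'Y' }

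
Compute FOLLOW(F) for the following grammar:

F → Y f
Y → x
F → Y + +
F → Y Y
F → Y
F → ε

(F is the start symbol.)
To compute FOLLOW(F), find every occurrence of F on a right-hand side N → α F β: add FIRST(β) \ {ε}, and if β is empty or nullable also add FOLLOW(N). Iterate to a fixed point.

F is the start symbol, so $ ∈ FOLLOW(F).
F does not occur on any right-hand side.

Taking the union: FOLLOW(F) = { $ }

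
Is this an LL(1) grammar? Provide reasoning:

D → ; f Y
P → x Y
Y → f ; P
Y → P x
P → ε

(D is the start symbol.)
No. Predict set conflict for P: { 'x' }

A grammar is LL(1) if for each non-terminal N with multiple productions, the predict sets of those productions are pairwise disjoint, where PREDICT(N → α) = (FIRST(α) \ {ε}) ∪ (FOLLOW(N) if α ⇒* ε).

Relevant sets:
  FIRST(P) = { 'x', ε }
  FOLLOW(P) = { $, 'x' }

For P:
  PREDICT(P → x Y) = { 'x' }
  PREDICT(P → ε) = { $, 'x' }
For Y:
  PREDICT(Y → f ';' P) = { 'f' }
  PREDICT(Y → P x) = { 'x' }
D has a single production, so nothing to check there.

Conflict found: Predict set conflict for P: { 'x' }
The grammar is NOT LL(1).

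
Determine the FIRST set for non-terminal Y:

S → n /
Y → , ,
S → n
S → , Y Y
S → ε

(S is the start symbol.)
{ ',' }

From Y → , ,:
  - ',' is a terminal: add ',' and stop

Collecting: FIRST(Y) = { ',' }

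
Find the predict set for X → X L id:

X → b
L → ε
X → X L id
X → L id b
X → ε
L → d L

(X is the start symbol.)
PREDICT(X → X L id) = (FIRST(RHS) \ {ε}) ∪ (FOLLOW(X) if ε ∈ FIRST(RHS), i.e. RHS ⇒* ε)
FIRST(X) = { 'b', 'd', 'id', ε }
FIRST(L) = { 'd', ε }
FIRST(X L id) = { 'b', 'd', 'id' }
ε ∉ FIRST(X L id), so FOLLOW(X) is not added.
PREDICT(X → X L id) = { 'b', 'd', 'id' }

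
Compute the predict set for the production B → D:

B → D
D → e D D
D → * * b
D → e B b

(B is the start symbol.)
{ '*', 'e' }

PREDICT(B → D) = (FIRST(RHS) \ {ε}) ∪ (FOLLOW(B) if ε ∈ FIRST(RHS), i.e. RHS ⇒* ε)
FIRST(D) = { '*', 'e' }
FIRST(D) = { '*', 'e' }
ε ∉ FIRST(D), so FOLLOW(B) is not added.
PREDICT(B → D) = { '*', 'e' }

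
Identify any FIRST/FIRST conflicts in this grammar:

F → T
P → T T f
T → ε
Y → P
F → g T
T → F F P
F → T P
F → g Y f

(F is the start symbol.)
Yes. F → T / F → g T on { 'g' }; F → T / F → T P on { 'f', 'g' }; F → T / F → g Y f on { 'g' }; F → g T / F → T P on { 'g' }; F → g T / F → g Y f on { 'g' }; F → T P / F → g Y f on { 'g' }

A FIRST/FIRST conflict occurs when two productions N → α and N → β for the same non-terminal have FIRST(α) ∩ FIRST(β) ≠ ∅ (with ε ∈ FIRST of a nullable right-hand side, so two nullable alternatives also conflict).

FIRST sets of the non-terminals at (or reachable through a nullable prefix from) the front of some alternative:
  FIRST(T) = { 'f', 'g', ε }
  FIRST(P) = { 'f', 'g' }
  FIRST(F) = { 'f', 'g', ε }

Productions for F:
  F → T: FIRST = { 'f', 'g', ε }
  F → g T: FIRST = { 'g' }
  F → T P: FIRST = { 'f', 'g' }
  F → g Y f: FIRST = { 'g' }
Productions for T:
  T → ε: FIRST = { ε }
  T → F F P: FIRST = { 'f', 'g' }
P, Y have only one production, so no FIRST/FIRST conflict is possible there.

Conflict for F: F → T and F → g T
  Overlap: { 'g' }
Conflict for F: F → T and F → T P
  Overlap: { 'f', 'g' }
Conflict for F: F → T and F → g Y f
  Overlap: { 'g' }
Conflict for F: F → g T and F → T P
  Overlap: { 'g' }
Conflict for F: F → g T and F → g Y f
  Overlap: { 'g' }
Conflict for F: F → T P and F → g Y f
  Overlap: { 'g' }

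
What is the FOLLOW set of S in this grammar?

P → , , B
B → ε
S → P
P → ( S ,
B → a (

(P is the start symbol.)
{ ',' }

In P → ( S ,: S is followed by ',', add FIRST(',') \ {ε} = { ',' }

Taking the union: FOLLOW(S) = { ',' }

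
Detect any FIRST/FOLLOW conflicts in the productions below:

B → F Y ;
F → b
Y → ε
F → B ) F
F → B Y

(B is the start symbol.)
Nullable non-terminals: Y.
Y has a nullable alternative but only one production, so nothing to check.

B, F have no nullable alternative, so no FIRST/FOLLOW check is needed there.

No FIRST/FOLLOW conflicts found.

Answer: No FIRST/FOLLOW conflicts.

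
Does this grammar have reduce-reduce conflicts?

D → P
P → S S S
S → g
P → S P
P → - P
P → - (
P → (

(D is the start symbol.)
Yes — I10: [P → ( .] vs [P → - ( .]

Augment with D' → D and build the canonical LR(0) collection (I0 = CLOSURE({[D' → . D]}), then GOTO on every symbol after a dot until no new states appear). It has 12 states:
  I0: { [D → . P], [D' → . D], [P → . (], [P → . - (], [P → . - P], [P → . S P], [P → . S S S], [S → . g] }  — shift
  I1: { [P → ( .] }  — reduce
  I2: { [P → - . (], [P → - . P], [P → . (], [P → . - (], [P → . - P], [P → . S P], [P → . S S S], [S → . g] }  — shift
  I3: { [D' → D .] }  — accept
  I4: { [D → P .] }  — reduce
  I5: { [P → . (], [P → . - (], [P → . - P], [P → . S P], [P → . S S S], [P → S . P], [P → S . S S], [S → . g] }  — shift
  I6: { [S → g .] }  — reduce
  I7: { [P → S P .] }  — reduce
  I8: { [P → . (], [P → . - (], [P → . - P], [P → . S P], [P → . S S S], [P → S . P], [P → S . S S], [P → S S . S], [S → . g] }  — shift
  I9: { [P → . (], [P → . - (], [P → . - P], [P → . S P], [P → . S S S], [P → S . P], [P → S . S S], [P → S S . S], [P → S S S .], [S → . g] }  — shift, reduce
  I10: { [P → ( .], [P → - ( .] }  — 2 reduces
  I11: { [P → - P .] }  — reduce

I10 contains complete items [P → ( .], [P → - ( .] — reduce-reduce conflict.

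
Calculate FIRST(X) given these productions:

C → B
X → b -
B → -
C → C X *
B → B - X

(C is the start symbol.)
{ 'b' }

To compute FIRST(X), examine every production with X on the left-hand side, reading each right-hand side left to right until a non-nullable symbol is reached.

From X → b -:
  - b is a terminal: add 'b' and stop

Collecting: FIRST(X) = { 'b' }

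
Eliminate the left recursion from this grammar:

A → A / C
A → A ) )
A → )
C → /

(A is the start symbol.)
A is directly left-recursive. The standard transformation for
  A → A α₁ | ... | A α_m | β₁ | ... | β_n
is
  A  → β₁ A' | ... | β_n A'
  A' → α₁ A' | ... | α_m A' | ε

A → ) becomes A → ) A'
A → A / C becomes A' → / C A'
A → A ) ) becomes A' → ) ) A'
Add A' → ε

Productions for other non-terminals are unchanged:
  C → /

Resulting grammar:
A → ) A'
A' → / C A'
A' → ) ) A'
A' → ε
C → /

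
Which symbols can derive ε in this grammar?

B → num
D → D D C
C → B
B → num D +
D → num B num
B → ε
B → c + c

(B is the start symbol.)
{ 'B', 'C' }

A non-terminal is nullable if it can derive ε (the empty string): either it has an ε-production, or it has a production whose right-hand side consists entirely of nullable non-terminals.

ε-productions: B → ε
So B is immediately nullable.
C → B: every symbol on the right is nullable, so C is nullable too.
No further non-terminal can be added: every production for the remaining non-terminals contains a terminal or a non-nullable non-terminal.
Nullable = { 'B', 'C' }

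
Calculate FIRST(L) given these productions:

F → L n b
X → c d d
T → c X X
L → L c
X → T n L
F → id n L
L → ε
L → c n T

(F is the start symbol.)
From L → L c:
  - L is the symbol being defined: contributes nothing new
    L is nullable, so continue to the next symbol
  - c is a terminal: add 'c' and stop
From L → ε:
  - ε-production, so ε ∈ FIRST(L)
From L → c n T:
  - c is a terminal: add 'c' and stop

Collecting: FIRST(L) = { 'c', ε }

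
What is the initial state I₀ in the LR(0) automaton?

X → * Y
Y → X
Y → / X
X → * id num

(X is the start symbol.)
First, augment the grammar with X' → X
I₀ = CLOSURE({ [X' → . X] }):
  [X' → . X] has the dot before X: add [X → . * Y], [X → . * id num]
No further items can be added.

I₀ = { [X → . * Y], [X → . * id num], [X' → . X] }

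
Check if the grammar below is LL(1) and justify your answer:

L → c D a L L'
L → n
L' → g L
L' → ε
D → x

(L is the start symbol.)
No. Predict set conflict for L': { 'g' }

Relevant sets:
  FOLLOW(L') = { $, 'g' }

For L:
  PREDICT(L → c D a L L') = { 'c' }
  PREDICT(L → n) = { 'n' }
For L':
  PREDICT(L' → g L) = { 'g' }
  PREDICT(L' → ε) = { $, 'g' }
D has a single production, so nothing to check there.

Conflict found: Predict set conflict for L': { 'g' }
The grammar is NOT LL(1).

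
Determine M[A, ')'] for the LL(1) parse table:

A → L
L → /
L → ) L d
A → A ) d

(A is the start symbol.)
A → L, A → A ) d

To find M[A, ')'], we find productions for A where ')' is in the predict set (PREDICT(N → α) = (FIRST(α) \ {ε}) ∪ (FOLLOW(N) if α ⇒* ε)).

Relevant sets:
  FIRST(L) = { ')', '/' }
  FIRST(A) = { ')', '/' }

A → L: PREDICT = { ')', '/' }
  ')' is in predict set, so this production goes in M[A, ')']
A → A ) d: PREDICT = { ')', '/' }
  ')' is in predict set, so this production goes in M[A, ')']

M[A, ')'] = A → L, A → A ) d  (a multiply-defined cell — the grammar is not LL(1))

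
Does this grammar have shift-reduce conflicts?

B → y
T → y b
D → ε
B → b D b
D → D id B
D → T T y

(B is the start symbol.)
Yes — I2: [D → .] vs [T → . y b]

A shift-reduce conflict occurs when an LR(0) state has both:
  - a complete (reduce) item [A → α .] (dot at the end), and
  - a shift item [B → β . c γ] (dot before a terminal).

Augment with B' → B and build the canonical LR(0) collection (I0 = CLOSURE({[B' → . B]}), then GOTO on every symbol after a dot until no new states appear). It has 13 states:
  I0: { [B → . b D b], [B → . y], [B' → . B] }  — shift
  I1: { [B' → B .] }  — accept
  I2: { [B → b . D b], [D → . D id B], [D → . T T y], [D → .], [T → . y b] }  — shift, reduce
  I3: { [B → y .] }  — reduce
  I4: { [B → b D . b], [D → D . id B] }  — shift
  I5: { [D → T . T y], [T → . y b] }  — shift
  I6: { [T → y . b] }  — shift
  I7: { [T → y b .] }  — reduce
  I8: { [D → T T . y] }  — shift
  I9: { [D → T T y .] }  — reduce
  I10: { [B → b D b .] }  — reduce
  I11: { [B → . b D b], [B → . y], [D → D id . B] }  — shift
  I12: { [D → D id B .] }  — reduce

I2 contains reduce item [D → .] and shift item [T → . y b] — shift-reduce conflict.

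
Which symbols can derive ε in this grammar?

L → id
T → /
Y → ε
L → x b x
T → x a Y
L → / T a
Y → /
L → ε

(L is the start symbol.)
A non-terminal is nullable if it can derive ε (the empty string): either it has an ε-production, or it has a production whose right-hand side consists entirely of nullable non-terminals.

ε-productions: Y → ε, L → ε
So Y, L are immediately nullable.
No further non-terminal can be added: every production for the remaining non-terminals contains a terminal or a non-nullable non-terminal.
Nullable = { 'L', 'Y' }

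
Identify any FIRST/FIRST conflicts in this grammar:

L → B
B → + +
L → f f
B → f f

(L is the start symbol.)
Yes. L → B / L → f f on { 'f' }

A FIRST/FIRST conflict occurs when two productions N → α and N → β for the same non-terminal have FIRST(α) ∩ FIRST(β) ≠ ∅ (with ε ∈ FIRST of a nullable right-hand side, so two nullable alternatives also conflict).

FIRST sets of the non-terminals at (or reachable through a nullable prefix from) the front of some alternative:
  FIRST(B) = { '+', 'f' }

Productions for L:
  L → B: FIRST = { '+', 'f' }
  L → f f: FIRST = { 'f' }
Productions for B:
  B → + +: FIRST = { '+' }
  B → f f: FIRST = { 'f' }

Conflict for L: L → B and L → f f
  Overlap: { 'f' }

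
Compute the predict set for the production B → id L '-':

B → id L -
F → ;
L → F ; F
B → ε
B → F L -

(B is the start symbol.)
PREDICT(B → id L '-') = (FIRST(RHS) \ {ε}) ∪ (FOLLOW(B) if ε ∈ FIRST(RHS), i.e. RHS ⇒* ε)
FIRST(id L '-') = { 'id' }
ε ∉ FIRST(id L '-'), so FOLLOW(B) is not added.
PREDICT(B → id L '-') = { 'id' }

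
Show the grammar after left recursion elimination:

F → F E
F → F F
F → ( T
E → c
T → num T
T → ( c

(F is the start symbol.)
F → ( T F'
F' → E F'
F' → F F'
F' → ε
E → c
T → num T
T → ( c

F is directly left-recursive. The standard transformation for
  A → A α₁ | ... | A α_m | β₁ | ... | β_n
is
  A  → β₁ A' | ... | β_n A'
  A' → α₁ A' | ... | α_m A' | ε

F → ( T becomes F → ( T F'
F → F E becomes F' → E F'
F → F F becomes F' → F F'
Add F' → ε

Productions for other non-terminals are unchanged:
  E → c
  T → num T
  T → ( c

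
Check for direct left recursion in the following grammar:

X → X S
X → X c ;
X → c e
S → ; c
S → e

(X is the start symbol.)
X → X S: LEFT RECURSIVE (starts with X)
X → X c ;: LEFT RECURSIVE (starts with X)
X → c e: starts with c
S → ; c: starts with ';'
S → e: starts with e

The grammar has direct left recursion on: X.

Answer: Yes, X is left-recursive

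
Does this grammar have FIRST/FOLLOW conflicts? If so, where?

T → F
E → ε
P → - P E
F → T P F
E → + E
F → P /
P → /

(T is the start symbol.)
Yes. E → '+' E with FOLLOW(E) on { '+' }

A FIRST/FOLLOW conflict occurs when a non-terminal N has a nullable alternative N → β (β ⇒* ε) and another alternative N → α with FIRST(α) ∩ FOLLOW(N) ≠ ∅: on such a lookahead the parser cannot decide between expanding α and letting N vanish via β.

Nullable non-terminals: E.

E: nullable alternative(s) E → ε; FOLLOW(E) = { '+', '-', '/' }
  E → ε: FIRST \ {ε} = { } — this is the only nullable alternative, skip
  E → + E: FIRST \ {ε} = { '+' } — overlaps FOLLOW(E) on { '+' }: CONFLICT

F, P, T have no nullable alternative, so no FIRST/FOLLOW check is needed there.

So the grammar has 1 FIRST/FOLLOW conflict (marked CONFLICT above).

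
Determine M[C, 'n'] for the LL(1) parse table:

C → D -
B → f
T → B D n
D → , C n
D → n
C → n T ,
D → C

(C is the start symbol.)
To find M[C, 'n'], we find productions for C where 'n' is in the predict set (PREDICT(N → α) = (FIRST(α) \ {ε}) ∪ (FOLLOW(N) if α ⇒* ε)).

Relevant sets:
  FIRST(D) = { ',', 'n' }

C → D -: PREDICT = { ',', 'n' }
  'n' is in predict set, so this production goes in M[C, 'n']
C → n T ,: PREDICT = { 'n' }
  'n' is in predict set, so this production goes in M[C, 'n']

M[C, 'n'] = C → D -, C → n T ,  (a multiply-defined cell — the grammar is not LL(1))

Answer: C → D -, C → n T ,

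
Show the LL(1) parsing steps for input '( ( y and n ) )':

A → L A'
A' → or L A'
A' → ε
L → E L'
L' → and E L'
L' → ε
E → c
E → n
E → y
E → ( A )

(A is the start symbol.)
Stack is shown with the top on the left.

Stack                          Input              Action
--------------------------------------------------------
A $                            ( ( y and n ) ) $  output A → L A'
L A' $                         ( ( y and n ) ) $  output L → E L'
E L' A' $                      ( ( y and n ) ) $  output E → ( A )
( A ) L' A' $                  ( ( y and n ) ) $  match '('
A ) L' A' $                    ( y and n ) ) $    output A → L A'
L A' ) L' A' $                 ( y and n ) ) $    output L → E L'
E L' A' ) L' A' $              ( y and n ) ) $    output E → ( A )
( A ) L' A' ) L' A' $          ( y and n ) ) $    match '('
A ) L' A' ) L' A' $            y and n ) ) $      output A → L A'
L A' ) L' A' ) L' A' $         y and n ) ) $      output L → E L'
E L' A' ) L' A' ) L' A' $      y and n ) ) $      output E → y
y L' A' ) L' A' ) L' A' $      y and n ) ) $      match 'y'
L' A' ) L' A' ) L' A' $        and n ) ) $        output L' → and E L'
and E L' A' ) L' A' ) L' A' $  and n ) ) $        match 'and'
E L' A' ) L' A' ) L' A' $      n ) ) $            output E → n
n L' A' ) L' A' ) L' A' $      n ) ) $            match 'n'
L' A' ) L' A' ) L' A' $        ) ) $              output L' → ε
A' ) L' A' ) L' A' $           ) ) $              output A' → ε
) L' A' ) L' A' $              ) ) $              match ')'
L' A' ) L' A' $                ) $                output L' → ε
A' ) L' A' $                   ) $                output A' → ε
) L' A' $                      ) $                match ')'
L' A' $                        $                  output L' → ε
A' $                           $                  output A' → ε
$                              $                  accept

The string is accepted.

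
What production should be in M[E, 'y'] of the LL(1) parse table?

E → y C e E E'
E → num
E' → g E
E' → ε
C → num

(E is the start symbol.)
E → y C e E E'

To find M[E, 'y'], we find productions for E where 'y' is in the predict set (PREDICT(N → α) = (FIRST(α) \ {ε}) ∪ (FOLLOW(N) if α ⇒* ε)).

E → y C e E E': PREDICT = { 'y' }
  'y' is in predict set, so this production goes in M[E, 'y']
E → num: PREDICT = { 'num' }

M[E, 'y'] = E → y C e E E'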